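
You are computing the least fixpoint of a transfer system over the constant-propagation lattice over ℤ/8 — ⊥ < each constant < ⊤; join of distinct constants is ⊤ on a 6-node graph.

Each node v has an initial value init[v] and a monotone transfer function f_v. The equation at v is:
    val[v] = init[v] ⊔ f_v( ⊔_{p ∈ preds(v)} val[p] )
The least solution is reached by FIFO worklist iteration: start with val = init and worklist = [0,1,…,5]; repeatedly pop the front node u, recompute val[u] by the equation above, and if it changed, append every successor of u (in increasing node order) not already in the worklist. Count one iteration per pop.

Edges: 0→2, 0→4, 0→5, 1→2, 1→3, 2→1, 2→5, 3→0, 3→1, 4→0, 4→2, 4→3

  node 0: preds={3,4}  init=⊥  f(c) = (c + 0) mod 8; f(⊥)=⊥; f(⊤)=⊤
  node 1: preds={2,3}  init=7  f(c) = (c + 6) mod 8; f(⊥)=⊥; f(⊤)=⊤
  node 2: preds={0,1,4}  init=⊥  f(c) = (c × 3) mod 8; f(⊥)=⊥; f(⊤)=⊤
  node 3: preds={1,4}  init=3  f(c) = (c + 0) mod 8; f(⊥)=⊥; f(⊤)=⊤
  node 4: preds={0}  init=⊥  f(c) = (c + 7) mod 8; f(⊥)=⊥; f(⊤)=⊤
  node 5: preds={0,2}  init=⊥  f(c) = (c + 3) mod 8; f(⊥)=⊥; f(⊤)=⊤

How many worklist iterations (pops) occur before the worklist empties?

15

Trace (15 dequeues):
  [1] u=0 | in 3 | out 3 | prev ⊥ | push {}
  [2] u=1 | in 3 | out ⊤ | prev 7 | push {}
  [3] u=2 | in ⊤ | out ⊤ | prev ⊥ | push {1}
  [4] u=3 | in ⊤ | out ⊤ | prev 3 | push {0}
  [5] u=4 | in 3 | out 2 | prev ⊥ | push {2,3}
  [6] u=5 | in ⊤ | out ⊤ | prev ⊥ | push {}
  [7] u=1 | in ⊤ | out ⊤ | ==
  [8] u=0 | in ⊤ | out ⊤ | prev 3 | push {4,5}
  [9] u=2 | in ⊤ | out ⊤ | ==
  [10] u=3 | in ⊤ | out ⊤ | ==
  [11] u=4 | in ⊤ | out ⊤ | prev 2 | push {0,2,3}
  [12] u=5 | in ⊤ | out ⊤ | ==
  [13] u=0 | in ⊤ | out ⊤ | ==
  [14] u=2 | in ⊤ | out ⊤ | ==
  [15] u=3 | in ⊤ | out ⊤ | ==

Converged values:
  [0] ⊤
  [1] ⊤
  [2] ⊤
  [3] ⊤
  [4] ⊤
  [5] ⊤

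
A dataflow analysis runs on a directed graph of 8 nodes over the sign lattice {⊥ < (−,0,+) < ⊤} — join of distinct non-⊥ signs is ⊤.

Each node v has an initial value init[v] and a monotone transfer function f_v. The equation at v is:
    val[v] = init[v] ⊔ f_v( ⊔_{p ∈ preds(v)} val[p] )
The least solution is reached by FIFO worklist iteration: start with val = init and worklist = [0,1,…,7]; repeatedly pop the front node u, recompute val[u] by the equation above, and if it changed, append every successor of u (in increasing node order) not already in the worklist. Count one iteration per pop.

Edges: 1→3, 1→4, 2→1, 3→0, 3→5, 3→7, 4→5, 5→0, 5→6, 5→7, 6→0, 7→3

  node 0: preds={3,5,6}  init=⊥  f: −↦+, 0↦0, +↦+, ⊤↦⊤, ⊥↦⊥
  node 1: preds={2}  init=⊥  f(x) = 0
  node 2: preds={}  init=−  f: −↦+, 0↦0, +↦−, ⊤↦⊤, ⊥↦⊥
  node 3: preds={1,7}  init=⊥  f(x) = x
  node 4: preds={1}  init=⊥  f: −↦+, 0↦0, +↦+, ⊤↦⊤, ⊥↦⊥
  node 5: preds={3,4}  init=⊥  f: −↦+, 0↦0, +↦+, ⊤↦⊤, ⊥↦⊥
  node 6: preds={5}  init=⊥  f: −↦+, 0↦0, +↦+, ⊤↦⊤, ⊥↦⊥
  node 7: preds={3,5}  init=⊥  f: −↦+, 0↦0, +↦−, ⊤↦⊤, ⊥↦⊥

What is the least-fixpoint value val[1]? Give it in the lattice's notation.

0

Trace (10 dequeues):
  [1] u=0 | in ⊥ | out ⊥ | ==
  [2] u=1 | in − | out 0 | prev ⊥ | push {}
  [3] u=2 | in ⊥ | out − | ==
  [4] u=3 | in 0 | out 0 | prev ⊥ | push {0}
  [5] u=4 | in 0 | out 0 | prev ⊥ | push {}
  [6] u=5 | in 0 | out 0 | prev ⊥ | push {}
  [7] u=6 | in 0 | out 0 | prev ⊥ | push {}
  [8] u=7 | in 0 | out 0 | prev ⊥ | push {3}
  [9] u=0 | in 0 | out 0 | prev ⊥ | push {}
  [10] u=3 | in 0 | out 0 | ==

Converged values:
  [0] 0
  [1] 0
  [2] −
  [3] 0
  [4] 0
  [5] 0
  [6] 0
  [7] 0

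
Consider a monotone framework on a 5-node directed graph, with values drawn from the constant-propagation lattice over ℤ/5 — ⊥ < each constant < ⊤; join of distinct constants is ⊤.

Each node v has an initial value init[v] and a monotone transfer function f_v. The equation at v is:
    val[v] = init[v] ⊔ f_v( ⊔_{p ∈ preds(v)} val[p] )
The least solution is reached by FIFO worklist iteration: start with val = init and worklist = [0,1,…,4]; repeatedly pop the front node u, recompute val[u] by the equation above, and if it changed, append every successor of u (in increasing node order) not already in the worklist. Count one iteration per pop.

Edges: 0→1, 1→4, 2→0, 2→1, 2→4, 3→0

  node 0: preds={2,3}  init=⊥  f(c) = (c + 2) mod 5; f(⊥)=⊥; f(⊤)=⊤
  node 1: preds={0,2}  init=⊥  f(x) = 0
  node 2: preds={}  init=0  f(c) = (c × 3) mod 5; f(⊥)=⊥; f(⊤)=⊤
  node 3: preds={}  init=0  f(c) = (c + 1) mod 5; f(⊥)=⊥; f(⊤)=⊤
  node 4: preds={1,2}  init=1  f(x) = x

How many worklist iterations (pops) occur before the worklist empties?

Trace (5 dequeues):
  [1] u=0 | in 0 | out 2 | prev ⊥ | push {}
  [2] u=1 | in ⊤ | out 0 | prev ⊥ | push {}
  [3] u=2 | in ⊥ | out 0 | ==
  [4] u=3 | in ⊥ | out 0 | ==
  [5] u=4 | in 0 | out ⊤ | prev 1 | push {}

Converged values:
  [0] 2
  [1] 0
  [2] 0
  [3] 0
  [4] ⊤

5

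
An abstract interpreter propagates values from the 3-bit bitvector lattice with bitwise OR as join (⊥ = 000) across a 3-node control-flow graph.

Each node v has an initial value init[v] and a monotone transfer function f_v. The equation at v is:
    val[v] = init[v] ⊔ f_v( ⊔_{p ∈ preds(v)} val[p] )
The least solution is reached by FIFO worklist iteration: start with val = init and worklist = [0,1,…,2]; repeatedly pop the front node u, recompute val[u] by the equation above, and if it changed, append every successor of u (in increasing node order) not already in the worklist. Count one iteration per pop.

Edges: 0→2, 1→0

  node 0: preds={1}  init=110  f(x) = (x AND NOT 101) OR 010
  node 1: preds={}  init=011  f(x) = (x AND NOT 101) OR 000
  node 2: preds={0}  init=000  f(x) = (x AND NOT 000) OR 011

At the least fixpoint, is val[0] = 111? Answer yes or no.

no

Worklist (3 pops):
  #1 pop 0: in=011 → 110 (no change)
  #2 pop 1: in=000 → 011 (no change)
  #3 pop 2: in=110 → 111 (was 000); enqueue []

Fixpoint:
  val[0] = 110
  val[1] = 011
  val[2] = 111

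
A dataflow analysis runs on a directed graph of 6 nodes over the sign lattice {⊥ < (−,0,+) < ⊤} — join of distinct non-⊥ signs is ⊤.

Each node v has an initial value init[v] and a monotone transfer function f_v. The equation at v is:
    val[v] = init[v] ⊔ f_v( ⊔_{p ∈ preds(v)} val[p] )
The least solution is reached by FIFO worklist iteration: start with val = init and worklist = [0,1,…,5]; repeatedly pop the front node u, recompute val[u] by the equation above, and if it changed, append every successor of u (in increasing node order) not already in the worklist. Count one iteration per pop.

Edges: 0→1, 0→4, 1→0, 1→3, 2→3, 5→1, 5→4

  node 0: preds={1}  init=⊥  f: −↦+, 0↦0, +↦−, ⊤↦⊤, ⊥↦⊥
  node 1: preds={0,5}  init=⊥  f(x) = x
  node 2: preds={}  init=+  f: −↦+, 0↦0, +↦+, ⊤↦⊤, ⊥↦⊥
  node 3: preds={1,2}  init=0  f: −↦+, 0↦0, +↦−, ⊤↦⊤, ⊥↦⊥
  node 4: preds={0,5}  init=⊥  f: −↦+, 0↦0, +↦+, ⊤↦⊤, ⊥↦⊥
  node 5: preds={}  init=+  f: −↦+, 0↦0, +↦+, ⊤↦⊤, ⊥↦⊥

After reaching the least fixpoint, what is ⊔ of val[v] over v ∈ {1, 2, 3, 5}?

Iteration log — 13 steps:
  step 1. node 0  ⊔preds=⊥  new=⊥  stable
  step 2. node 1  ⊔preds=+  new=+  old=⊥  +wl: 0
  step 3. node 2  ⊔preds=⊥  new=+  stable
  step 4. node 3  ⊔preds=+  new=⊤  old=0  +wl: 
  step 5. node 4  ⊔preds=+  new=+  old=⊥  +wl: 
  step 6. node 5  ⊔preds=⊥  new=+  stable
  step 7. node 0  ⊔preds=+  new=−  old=⊥  +wl: 1,4
  step 8. node 1  ⊔preds=⊤  new=⊤  old=+  +wl: 0,3
  step 9. node 4  ⊔preds=⊤  new=⊤  old=+  +wl: 
  step 10. node 0  ⊔preds=⊤  new=⊤  old=−  +wl: 1,4
  step 11. node 3  ⊔preds=⊤  new=⊤  stable
  step 12. node 1  ⊔preds=⊤  new=⊤  stable
  step 13. node 4  ⊔preds=⊤  new=⊤  stable

Least fixpoint reached:
  node 0: ⊤
  node 1: ⊤
  node 2: +
  node 3: ⊤
  node 4: ⊤
  node 5: +

⊤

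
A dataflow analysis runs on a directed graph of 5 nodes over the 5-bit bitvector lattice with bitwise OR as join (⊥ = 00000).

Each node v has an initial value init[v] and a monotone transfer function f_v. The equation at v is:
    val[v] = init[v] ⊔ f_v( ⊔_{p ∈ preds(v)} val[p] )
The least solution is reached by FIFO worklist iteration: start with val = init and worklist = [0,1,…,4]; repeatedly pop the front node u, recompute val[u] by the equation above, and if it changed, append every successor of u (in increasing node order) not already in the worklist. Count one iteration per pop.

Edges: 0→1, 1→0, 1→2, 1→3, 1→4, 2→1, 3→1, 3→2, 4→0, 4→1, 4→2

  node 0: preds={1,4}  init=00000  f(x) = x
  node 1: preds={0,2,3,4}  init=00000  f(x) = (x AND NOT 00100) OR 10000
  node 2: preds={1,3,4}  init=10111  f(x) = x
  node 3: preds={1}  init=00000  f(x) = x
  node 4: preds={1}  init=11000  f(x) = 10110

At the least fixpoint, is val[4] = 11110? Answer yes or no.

Iteration log — 8 steps:
  step 1. node 0  ⊔preds=11000  new=11000  old=00000  +wl: 
  step 2. node 1  ⊔preds=11111  new=11011  old=00000  +wl: 0
  step 3. node 2  ⊔preds=11011  new=11111  old=10111  +wl: 1
  step 4. node 3  ⊔preds=11011  new=11011  old=00000  +wl: 2
  step 5. node 4  ⊔preds=11011  new=11110  old=11000  +wl: 
  step 6. node 0  ⊔preds=11111  new=11111  old=11000  +wl: 
  step 7. node 1  ⊔preds=11111  new=11011  stable
  step 8. node 2  ⊔preds=11111  new=11111  stable

Least fixpoint reached:
  node 0: 11111
  node 1: 11011
  node 2: 11111
  node 3: 11011
  node 4: 11110

yes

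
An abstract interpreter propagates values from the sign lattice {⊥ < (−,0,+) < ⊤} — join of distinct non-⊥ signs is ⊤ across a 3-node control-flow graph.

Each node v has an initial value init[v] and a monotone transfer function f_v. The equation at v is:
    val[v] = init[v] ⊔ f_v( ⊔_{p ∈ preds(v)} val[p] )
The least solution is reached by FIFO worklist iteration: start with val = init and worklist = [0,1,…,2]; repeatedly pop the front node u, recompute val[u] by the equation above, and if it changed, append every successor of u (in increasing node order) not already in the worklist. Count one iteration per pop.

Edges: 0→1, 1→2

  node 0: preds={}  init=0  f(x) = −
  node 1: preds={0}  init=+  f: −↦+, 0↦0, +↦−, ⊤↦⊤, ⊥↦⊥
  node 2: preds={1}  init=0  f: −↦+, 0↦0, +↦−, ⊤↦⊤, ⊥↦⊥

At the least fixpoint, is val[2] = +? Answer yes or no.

no

Worklist (3 pops):
  #1 pop 0: in=⊥ → ⊤ (was 0); enqueue []
  #2 pop 1: in=⊤ → ⊤ (was +); enqueue []
  #3 pop 2: in=⊤ → ⊤ (was 0); enqueue []

Fixpoint:
  val[0] = ⊤
  val[1] = ⊤
  val[2] = ⊤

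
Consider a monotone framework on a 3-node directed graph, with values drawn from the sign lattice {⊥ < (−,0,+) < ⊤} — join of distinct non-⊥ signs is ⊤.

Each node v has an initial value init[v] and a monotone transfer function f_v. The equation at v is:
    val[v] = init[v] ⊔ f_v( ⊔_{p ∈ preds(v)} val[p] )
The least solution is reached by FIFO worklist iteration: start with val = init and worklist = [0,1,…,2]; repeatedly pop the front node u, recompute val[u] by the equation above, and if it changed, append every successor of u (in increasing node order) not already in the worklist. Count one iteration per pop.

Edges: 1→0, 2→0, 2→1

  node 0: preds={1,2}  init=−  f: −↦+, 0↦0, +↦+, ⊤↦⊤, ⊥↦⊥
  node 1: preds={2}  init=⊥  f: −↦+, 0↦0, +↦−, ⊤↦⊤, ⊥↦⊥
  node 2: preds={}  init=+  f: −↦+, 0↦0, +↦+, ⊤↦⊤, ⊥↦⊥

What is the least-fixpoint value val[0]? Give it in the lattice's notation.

Trace (4 dequeues):
  [1] u=0 | in + | out ⊤ | prev − | push {}
  [2] u=1 | in + | out − | prev ⊥ | push {0}
  [3] u=2 | in ⊥ | out + | ==
  [4] u=0 | in ⊤ | out ⊤ | ==

Converged values:
  [0] ⊤
  [1] −
  [2] +

⊤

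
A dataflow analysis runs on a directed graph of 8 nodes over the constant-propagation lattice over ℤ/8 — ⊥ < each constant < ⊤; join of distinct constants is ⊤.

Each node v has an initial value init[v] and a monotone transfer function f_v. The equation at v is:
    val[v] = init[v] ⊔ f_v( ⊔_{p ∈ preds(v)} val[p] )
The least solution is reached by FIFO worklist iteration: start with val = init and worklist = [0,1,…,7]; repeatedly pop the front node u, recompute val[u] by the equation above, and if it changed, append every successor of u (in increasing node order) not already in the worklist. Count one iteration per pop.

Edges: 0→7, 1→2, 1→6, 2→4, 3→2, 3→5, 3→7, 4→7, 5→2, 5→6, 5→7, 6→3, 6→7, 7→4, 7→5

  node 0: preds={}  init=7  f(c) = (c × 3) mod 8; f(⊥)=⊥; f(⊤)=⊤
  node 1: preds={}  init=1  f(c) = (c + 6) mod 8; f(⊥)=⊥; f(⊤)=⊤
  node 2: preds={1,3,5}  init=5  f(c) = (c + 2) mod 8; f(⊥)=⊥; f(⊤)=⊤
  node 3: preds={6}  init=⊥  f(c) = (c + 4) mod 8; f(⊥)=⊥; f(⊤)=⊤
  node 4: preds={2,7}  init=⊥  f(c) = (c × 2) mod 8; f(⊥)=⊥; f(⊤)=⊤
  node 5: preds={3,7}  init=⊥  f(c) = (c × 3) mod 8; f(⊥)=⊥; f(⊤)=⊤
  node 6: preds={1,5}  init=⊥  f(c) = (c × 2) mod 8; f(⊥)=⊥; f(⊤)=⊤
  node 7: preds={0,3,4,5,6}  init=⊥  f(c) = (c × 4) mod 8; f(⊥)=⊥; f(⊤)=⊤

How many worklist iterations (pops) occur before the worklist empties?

18

Trace (18 dequeues):
  [1] u=0 | in ⊥ | out 7 | ==
  [2] u=1 | in ⊥ | out 1 | ==
  [3] u=2 | in 1 | out ⊤ | prev 5 | push {}
  [4] u=3 | in ⊥ | out ⊥ | ==
  [5] u=4 | in ⊤ | out ⊤ | prev ⊥ | push {}
  [6] u=5 | in ⊥ | out ⊥ | ==
  [7] u=6 | in 1 | out 2 | prev ⊥ | push {3}
  [8] u=7 | in ⊤ | out ⊤ | prev ⊥ | push {4,5}
  [9] u=3 | in 2 | out 6 | prev ⊥ | push {2,7}
  [10] u=4 | in ⊤ | out ⊤ | ==
  [11] u=5 | in ⊤ | out ⊤ | prev ⊥ | push {6}
  [12] u=2 | in ⊤ | out ⊤ | ==
  [13] u=7 | in ⊤ | out ⊤ | ==
  [14] u=6 | in ⊤ | out ⊤ | prev 2 | push {3,7}
  [15] u=3 | in ⊤ | out ⊤ | prev 6 | push {2,5}
  [16] u=7 | in ⊤ | out ⊤ | ==
  [17] u=2 | in ⊤ | out ⊤ | ==
  [18] u=5 | in ⊤ | out ⊤ | ==

Converged values:
  [0] 7
  [1] 1
  [2] ⊤
  [3] ⊤
  [4] ⊤
  [5] ⊤
  [6] ⊤
  [7] ⊤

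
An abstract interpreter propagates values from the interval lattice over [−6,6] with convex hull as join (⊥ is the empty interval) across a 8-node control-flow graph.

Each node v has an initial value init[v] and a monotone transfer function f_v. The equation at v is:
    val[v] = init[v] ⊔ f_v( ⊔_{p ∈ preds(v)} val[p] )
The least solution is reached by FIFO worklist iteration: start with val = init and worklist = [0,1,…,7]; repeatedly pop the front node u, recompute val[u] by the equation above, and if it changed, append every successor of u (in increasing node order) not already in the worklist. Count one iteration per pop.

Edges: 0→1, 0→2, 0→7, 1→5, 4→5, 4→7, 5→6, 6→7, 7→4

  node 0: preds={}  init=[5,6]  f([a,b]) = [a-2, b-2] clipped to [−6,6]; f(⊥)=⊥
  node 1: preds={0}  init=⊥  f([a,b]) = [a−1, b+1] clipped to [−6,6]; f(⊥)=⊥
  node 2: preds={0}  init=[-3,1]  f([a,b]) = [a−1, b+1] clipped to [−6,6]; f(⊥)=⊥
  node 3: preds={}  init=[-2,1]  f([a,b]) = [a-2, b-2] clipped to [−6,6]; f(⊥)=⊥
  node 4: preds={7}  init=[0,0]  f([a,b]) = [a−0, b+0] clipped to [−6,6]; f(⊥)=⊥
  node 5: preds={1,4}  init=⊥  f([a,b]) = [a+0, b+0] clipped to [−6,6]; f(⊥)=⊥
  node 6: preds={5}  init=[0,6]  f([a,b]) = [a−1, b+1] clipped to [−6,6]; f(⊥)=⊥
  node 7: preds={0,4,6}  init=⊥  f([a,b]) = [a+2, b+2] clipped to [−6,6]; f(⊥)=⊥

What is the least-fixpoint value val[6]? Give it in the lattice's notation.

[-1,6]

Worklist (11 pops):
  #1 pop 0: in=⊥ → [5,6] (no change)
  #2 pop 1: in=[5,6] → [4,6] (was ⊥); enqueue []
  #3 pop 2: in=[5,6] → [-3,6] (was [-3,1]); enqueue []
  #4 pop 3: in=⊥ → [-2,1] (no change)
  #5 pop 4: in=⊥ → [0,0] (no change)
  #6 pop 5: in=[0,6] → [0,6] (was ⊥); enqueue []
  #7 pop 6: in=[0,6] → [-1,6] (was [0,6]); enqueue []
  #8 pop 7: in=[-1,6] → [1,6] (was ⊥); enqueue [4]
  #9 pop 4: in=[1,6] → [0,6] (was [0,0]); enqueue [5,7]
  #10 pop 5: in=[0,6] → [0,6] (no change)
  #11 pop 7: in=[-1,6] → [1,6] (no change)

Fixpoint:
  val[0] = [5,6]
  val[1] = [4,6]
  val[2] = [-3,6]
  val[3] = [-2,1]
  val[4] = [0,6]
  val[5] = [0,6]
  val[6] = [-1,6]
  val[7] = [1,6]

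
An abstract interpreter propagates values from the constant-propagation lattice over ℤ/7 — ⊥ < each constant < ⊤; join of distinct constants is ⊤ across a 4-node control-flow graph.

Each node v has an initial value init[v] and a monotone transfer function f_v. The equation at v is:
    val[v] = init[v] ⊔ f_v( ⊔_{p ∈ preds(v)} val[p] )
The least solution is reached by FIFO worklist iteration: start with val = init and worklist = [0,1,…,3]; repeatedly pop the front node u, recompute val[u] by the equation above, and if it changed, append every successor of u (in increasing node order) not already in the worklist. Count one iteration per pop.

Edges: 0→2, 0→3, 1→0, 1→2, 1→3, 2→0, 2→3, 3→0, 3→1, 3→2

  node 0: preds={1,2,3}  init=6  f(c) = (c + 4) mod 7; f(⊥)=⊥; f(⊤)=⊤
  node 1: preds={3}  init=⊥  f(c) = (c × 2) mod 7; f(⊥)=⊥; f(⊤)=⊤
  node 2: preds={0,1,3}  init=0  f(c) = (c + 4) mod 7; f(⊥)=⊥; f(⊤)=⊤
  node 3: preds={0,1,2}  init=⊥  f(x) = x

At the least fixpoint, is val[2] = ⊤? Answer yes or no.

yes

Worklist (9 pops):
  #1 pop 0: in=0 → ⊤ (was 6); enqueue []
  #2 pop 1: in=⊥ → ⊥ (no change)
  #3 pop 2: in=⊤ → ⊤ (was 0); enqueue [0]
  #4 pop 3: in=⊤ → ⊤ (was ⊥); enqueue [1,2]
  #5 pop 0: in=⊤ → ⊤ (no change)
  #6 pop 1: in=⊤ → ⊤ (was ⊥); enqueue [0,3]
  #7 pop 2: in=⊤ → ⊤ (no change)
  #8 pop 0: in=⊤ → ⊤ (no change)
  #9 pop 3: in=⊤ → ⊤ (no change)

Fixpoint:
  val[0] = ⊤
  val[1] = ⊤
  val[2] = ⊤
  val[3] = ⊤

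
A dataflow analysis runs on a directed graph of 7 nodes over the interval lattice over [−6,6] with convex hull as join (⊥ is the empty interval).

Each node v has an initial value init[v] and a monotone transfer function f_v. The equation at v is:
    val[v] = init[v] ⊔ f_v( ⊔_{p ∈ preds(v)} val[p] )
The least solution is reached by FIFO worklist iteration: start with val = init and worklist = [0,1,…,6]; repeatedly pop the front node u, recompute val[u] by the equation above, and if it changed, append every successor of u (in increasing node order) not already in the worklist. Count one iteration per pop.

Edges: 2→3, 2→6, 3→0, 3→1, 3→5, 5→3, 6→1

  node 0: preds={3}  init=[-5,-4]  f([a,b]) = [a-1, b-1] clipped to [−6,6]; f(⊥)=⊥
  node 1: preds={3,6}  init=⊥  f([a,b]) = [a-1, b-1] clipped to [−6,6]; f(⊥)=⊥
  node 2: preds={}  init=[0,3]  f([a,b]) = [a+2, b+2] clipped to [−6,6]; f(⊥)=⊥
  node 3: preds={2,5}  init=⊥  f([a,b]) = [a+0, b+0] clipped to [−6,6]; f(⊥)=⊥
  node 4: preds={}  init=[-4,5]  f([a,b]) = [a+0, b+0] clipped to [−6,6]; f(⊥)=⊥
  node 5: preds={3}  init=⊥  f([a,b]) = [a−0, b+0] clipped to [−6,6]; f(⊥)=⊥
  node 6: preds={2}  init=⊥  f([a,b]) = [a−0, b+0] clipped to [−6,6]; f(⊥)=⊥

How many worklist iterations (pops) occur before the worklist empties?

10

Trace (10 dequeues):
  [1] u=0 | in ⊥ | out [-5,-4] | ==
  [2] u=1 | in ⊥ | out ⊥ | ==
  [3] u=2 | in ⊥ | out [0,3] | ==
  [4] u=3 | in [0,3] | out [0,3] | prev ⊥ | push {0,1}
  [5] u=4 | in ⊥ | out [-4,5] | ==
  [6] u=5 | in [0,3] | out [0,3] | prev ⊥ | push {3}
  [7] u=6 | in [0,3] | out [0,3] | prev ⊥ | push {}
  [8] u=0 | in [0,3] | out [-5,2] | prev [-5,-4] | push {}
  [9] u=1 | in [0,3] | out [-1,2] | prev ⊥ | push {}
  [10] u=3 | in [0,3] | out [0,3] | ==

Converged values:
  [0] [-5,2]
  [1] [-1,2]
  [2] [0,3]
  [3] [0,3]
  [4] [-4,5]
  [5] [0,3]
  [6] [0,3]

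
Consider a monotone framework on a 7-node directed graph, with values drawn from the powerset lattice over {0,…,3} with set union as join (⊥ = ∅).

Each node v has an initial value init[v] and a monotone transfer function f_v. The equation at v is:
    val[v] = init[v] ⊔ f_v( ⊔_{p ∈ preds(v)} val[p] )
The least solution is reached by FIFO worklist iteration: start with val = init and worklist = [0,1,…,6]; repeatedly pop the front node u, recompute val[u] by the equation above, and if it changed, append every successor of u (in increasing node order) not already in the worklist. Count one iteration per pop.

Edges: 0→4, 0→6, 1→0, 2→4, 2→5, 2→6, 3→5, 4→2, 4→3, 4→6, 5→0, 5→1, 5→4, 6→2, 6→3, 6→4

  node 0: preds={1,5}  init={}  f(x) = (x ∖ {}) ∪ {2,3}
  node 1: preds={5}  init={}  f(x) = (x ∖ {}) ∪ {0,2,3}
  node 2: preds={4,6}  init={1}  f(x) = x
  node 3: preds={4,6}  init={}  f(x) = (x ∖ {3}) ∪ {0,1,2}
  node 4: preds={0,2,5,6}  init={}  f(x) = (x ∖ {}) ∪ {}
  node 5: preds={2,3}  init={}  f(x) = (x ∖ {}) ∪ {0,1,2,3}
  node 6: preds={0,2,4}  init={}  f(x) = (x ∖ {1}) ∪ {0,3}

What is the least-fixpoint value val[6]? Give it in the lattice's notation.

{0,2,3}

Worklist (17 pops):
  #1 pop 0: in={} → {2,3} (was {}); enqueue []
  #2 pop 1: in={} → {0,2,3} (was {}); enqueue [0]
  #3 pop 2: in={} → {1} (no change)
  #4 pop 3: in={} → {0,1,2} (was {}); enqueue []
  #5 pop 4: in={1,2,3} → {1,2,3} (was {}); enqueue [2,3]
  #6 pop 5: in={0,1,2} → {0,1,2,3} (was {}); enqueue [1,4]
  #7 pop 6: in={1,2,3} → {0,2,3} (was {}); enqueue []
  #8 pop 0: in={0,1,2,3} → {0,1,2,3} (was {2,3}); enqueue [6]
  #9 pop 2: in={0,1,2,3} → {0,1,2,3} (was {1}); enqueue [5]
  #10 pop 3: in={0,1,2,3} → {0,1,2} (no change)
  #11 pop 1: in={0,1,2,3} → {0,1,2,3} (was {0,2,3}); enqueue [0]
  #12 pop 4: in={0,1,2,3} → {0,1,2,3} (was {1,2,3}); enqueue [2,3]
  #13 pop 6: in={0,1,2,3} → {0,2,3} (no change)
  #14 pop 5: in={0,1,2,3} → {0,1,2,3} (no change)
  #15 pop 0: in={0,1,2,3} → {0,1,2,3} (no change)
  #16 pop 2: in={0,1,2,3} → {0,1,2,3} (no change)
  #17 pop 3: in={0,1,2,3} → {0,1,2} (no change)

Fixpoint:
  val[0] = {0,1,2,3}
  val[1] = {0,1,2,3}
  val[2] = {0,1,2,3}
  val[3] = {0,1,2}
  val[4] = {0,1,2,3}
  val[5] = {0,1,2,3}
  val[6] = {0,2,3}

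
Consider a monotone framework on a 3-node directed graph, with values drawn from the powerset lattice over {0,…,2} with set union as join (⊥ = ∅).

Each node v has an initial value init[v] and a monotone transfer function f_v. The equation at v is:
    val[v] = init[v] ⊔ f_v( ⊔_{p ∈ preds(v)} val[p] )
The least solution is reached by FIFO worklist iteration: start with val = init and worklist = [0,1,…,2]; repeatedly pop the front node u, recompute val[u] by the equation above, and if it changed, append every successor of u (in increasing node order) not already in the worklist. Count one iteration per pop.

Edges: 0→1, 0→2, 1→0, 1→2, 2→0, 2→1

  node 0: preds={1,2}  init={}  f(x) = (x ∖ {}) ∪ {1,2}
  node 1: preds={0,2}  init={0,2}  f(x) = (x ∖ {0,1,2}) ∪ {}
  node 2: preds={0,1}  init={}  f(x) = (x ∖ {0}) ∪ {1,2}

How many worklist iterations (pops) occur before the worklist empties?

5

Iteration log — 5 steps:
  step 1. node 0  ⊔preds={0,2}  new={0,1,2}  old={}  +wl: 
  step 2. node 1  ⊔preds={0,1,2}  new={0,2}  stable
  step 3. node 2  ⊔preds={0,1,2}  new={1,2}  old={}  +wl: 0,1
  step 4. node 0  ⊔preds={0,1,2}  new={0,1,2}  stable
  step 5. node 1  ⊔preds={0,1,2}  new={0,2}  stable

Least fixpoint reached:
  node 0: {0,1,2}
  node 1: {0,2}
  node 2: {1,2}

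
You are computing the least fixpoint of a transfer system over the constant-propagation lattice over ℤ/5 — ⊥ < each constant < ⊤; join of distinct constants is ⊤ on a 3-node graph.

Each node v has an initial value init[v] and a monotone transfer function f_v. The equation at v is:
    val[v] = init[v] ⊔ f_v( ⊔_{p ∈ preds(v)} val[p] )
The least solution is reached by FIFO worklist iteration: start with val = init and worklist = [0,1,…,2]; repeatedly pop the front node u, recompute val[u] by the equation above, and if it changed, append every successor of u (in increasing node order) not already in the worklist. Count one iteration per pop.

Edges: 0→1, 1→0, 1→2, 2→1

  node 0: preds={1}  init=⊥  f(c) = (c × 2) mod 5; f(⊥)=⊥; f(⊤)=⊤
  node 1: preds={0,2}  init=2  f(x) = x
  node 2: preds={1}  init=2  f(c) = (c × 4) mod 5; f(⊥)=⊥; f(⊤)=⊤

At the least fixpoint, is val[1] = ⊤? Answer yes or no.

yes

Trace (5 dequeues):
  [1] u=0 | in 2 | out 4 | prev ⊥ | push {}
  [2] u=1 | in ⊤ | out ⊤ | prev 2 | push {0}
  [3] u=2 | in ⊤ | out ⊤ | prev 2 | push {1}
  [4] u=0 | in ⊤ | out ⊤ | prev 4 | push {}
  [5] u=1 | in ⊤ | out ⊤ | ==

Converged values:
  [0] ⊤
  [1] ⊤
  [2] ⊤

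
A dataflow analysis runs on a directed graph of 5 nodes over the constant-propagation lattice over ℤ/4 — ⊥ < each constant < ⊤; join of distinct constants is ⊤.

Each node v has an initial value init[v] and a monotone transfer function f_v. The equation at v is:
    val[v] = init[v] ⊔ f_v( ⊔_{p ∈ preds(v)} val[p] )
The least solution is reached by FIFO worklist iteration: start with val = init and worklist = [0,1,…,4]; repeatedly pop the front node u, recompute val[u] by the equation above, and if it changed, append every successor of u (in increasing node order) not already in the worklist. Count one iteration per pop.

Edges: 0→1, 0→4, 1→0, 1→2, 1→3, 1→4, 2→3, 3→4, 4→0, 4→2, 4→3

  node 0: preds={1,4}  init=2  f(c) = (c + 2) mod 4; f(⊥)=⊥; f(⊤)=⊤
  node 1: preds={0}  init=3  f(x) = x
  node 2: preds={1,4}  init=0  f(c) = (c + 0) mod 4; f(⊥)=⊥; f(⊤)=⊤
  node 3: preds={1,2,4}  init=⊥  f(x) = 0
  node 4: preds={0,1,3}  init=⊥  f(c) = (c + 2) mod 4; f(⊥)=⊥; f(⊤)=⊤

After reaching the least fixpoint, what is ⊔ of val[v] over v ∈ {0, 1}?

⊤

Worklist (8 pops):
  #1 pop 0: in=3 → ⊤ (was 2); enqueue []
  #2 pop 1: in=⊤ → ⊤ (was 3); enqueue [0]
  #3 pop 2: in=⊤ → ⊤ (was 0); enqueue []
  #4 pop 3: in=⊤ → 0 (was ⊥); enqueue []
  #5 pop 4: in=⊤ → ⊤ (was ⊥); enqueue [2,3]
  #6 pop 0: in=⊤ → ⊤ (no change)
  #7 pop 2: in=⊤ → ⊤ (no change)
  #8 pop 3: in=⊤ → 0 (no change)

Fixpoint:
  val[0] = ⊤
  val[1] = ⊤
  val[2] = ⊤
  val[3] = 0
  val[4] = ⊤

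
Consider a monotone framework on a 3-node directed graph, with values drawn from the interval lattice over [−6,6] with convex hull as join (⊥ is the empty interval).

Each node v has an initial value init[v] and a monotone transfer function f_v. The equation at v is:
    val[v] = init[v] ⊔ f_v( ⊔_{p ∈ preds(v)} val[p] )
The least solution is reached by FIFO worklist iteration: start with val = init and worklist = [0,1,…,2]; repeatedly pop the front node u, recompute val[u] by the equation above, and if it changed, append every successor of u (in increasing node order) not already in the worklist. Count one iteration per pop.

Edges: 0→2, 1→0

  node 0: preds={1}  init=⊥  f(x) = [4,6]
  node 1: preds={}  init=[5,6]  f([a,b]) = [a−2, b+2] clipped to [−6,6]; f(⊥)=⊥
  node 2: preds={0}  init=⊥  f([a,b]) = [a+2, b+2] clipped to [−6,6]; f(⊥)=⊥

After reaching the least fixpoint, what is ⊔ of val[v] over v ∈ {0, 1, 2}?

Iteration log — 3 steps:
  step 1. node 0  ⊔preds=[5,6]  new=[4,6]  old=⊥  +wl: 
  step 2. node 1  ⊔preds=⊥  new=[5,6]  stable
  step 3. node 2  ⊔preds=[4,6]  new=[6,6]  old=⊥  +wl: 

Least fixpoint reached:
  node 0: [4,6]
  node 1: [5,6]
  node 2: [6,6]

[4,6]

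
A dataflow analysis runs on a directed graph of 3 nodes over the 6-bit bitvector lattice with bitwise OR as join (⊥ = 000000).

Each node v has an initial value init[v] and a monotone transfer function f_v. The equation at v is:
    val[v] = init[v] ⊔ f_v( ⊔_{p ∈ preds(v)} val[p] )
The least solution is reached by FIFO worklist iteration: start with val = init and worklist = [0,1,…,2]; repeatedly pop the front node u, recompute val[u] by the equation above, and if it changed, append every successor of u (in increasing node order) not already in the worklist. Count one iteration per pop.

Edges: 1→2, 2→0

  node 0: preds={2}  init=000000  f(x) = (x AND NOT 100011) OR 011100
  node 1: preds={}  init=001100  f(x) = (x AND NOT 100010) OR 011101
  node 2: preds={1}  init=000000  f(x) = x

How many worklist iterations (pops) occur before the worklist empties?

Worklist (4 pops):
  #1 pop 0: in=000000 → 011100 (was 000000); enqueue []
  #2 pop 1: in=000000 → 011101 (was 001100); enqueue []
  #3 pop 2: in=011101 → 011101 (was 000000); enqueue [0]
  #4 pop 0: in=011101 → 011100 (no change)

Fixpoint:
  val[0] = 011100
  val[1] = 011101
  val[2] = 011101

4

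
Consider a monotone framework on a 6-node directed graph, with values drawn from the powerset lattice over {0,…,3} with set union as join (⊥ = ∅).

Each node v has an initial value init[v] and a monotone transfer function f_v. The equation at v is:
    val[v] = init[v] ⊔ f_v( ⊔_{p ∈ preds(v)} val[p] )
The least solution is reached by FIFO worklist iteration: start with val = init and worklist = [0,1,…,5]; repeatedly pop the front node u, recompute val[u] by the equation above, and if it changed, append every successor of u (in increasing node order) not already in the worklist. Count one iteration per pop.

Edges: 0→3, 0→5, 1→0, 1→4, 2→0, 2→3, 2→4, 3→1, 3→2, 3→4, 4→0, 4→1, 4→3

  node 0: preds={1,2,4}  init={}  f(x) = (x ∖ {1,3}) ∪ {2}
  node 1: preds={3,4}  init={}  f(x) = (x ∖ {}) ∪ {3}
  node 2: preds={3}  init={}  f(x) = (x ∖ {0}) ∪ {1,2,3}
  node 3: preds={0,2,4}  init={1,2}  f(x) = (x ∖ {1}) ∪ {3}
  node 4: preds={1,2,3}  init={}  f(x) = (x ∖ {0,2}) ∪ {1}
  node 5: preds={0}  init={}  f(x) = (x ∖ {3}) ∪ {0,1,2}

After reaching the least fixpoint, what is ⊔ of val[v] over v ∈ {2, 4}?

{1,2,3}

Worklist (10 pops):
  #1 pop 0: in={} → {2} (was {}); enqueue []
  #2 pop 1: in={1,2} → {1,2,3} (was {}); enqueue [0]
  #3 pop 2: in={1,2} → {1,2,3} (was {}); enqueue []
  #4 pop 3: in={1,2,3} → {1,2,3} (was {1,2}); enqueue [1,2]
  #5 pop 4: in={1,2,3} → {1,3} (was {}); enqueue [3]
  #6 pop 5: in={2} → {0,1,2} (was {}); enqueue []
  #7 pop 0: in={1,2,3} → {2} (no change)
  #8 pop 1: in={1,2,3} → {1,2,3} (no change)
  #9 pop 2: in={1,2,3} → {1,2,3} (no change)
  #10 pop 3: in={1,2,3} → {1,2,3} (no change)

Fixpoint:
  val[0] = {2}
  val[1] = {1,2,3}
  val[2] = {1,2,3}
  val[3] = {1,2,3}
  val[4] = {1,3}
  val[5] = {0,1,2}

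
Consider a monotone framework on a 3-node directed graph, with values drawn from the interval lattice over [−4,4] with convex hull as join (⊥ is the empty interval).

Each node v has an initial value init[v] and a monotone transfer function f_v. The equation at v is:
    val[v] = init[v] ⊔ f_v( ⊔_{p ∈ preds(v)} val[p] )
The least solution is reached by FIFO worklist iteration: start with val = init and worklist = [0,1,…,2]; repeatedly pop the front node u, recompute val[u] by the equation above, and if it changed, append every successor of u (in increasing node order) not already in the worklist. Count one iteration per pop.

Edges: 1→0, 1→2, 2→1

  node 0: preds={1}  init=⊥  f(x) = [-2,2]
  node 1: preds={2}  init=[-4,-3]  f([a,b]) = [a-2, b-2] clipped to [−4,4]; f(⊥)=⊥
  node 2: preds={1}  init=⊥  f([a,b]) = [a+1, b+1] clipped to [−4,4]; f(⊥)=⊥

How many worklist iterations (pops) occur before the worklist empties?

Worklist (4 pops):
  #1 pop 0: in=[-4,-3] → [-2,2] (was ⊥); enqueue []
  #2 pop 1: in=⊥ → [-4,-3] (no change)
  #3 pop 2: in=[-4,-3] → [-3,-2] (was ⊥); enqueue [1]
  #4 pop 1: in=[-3,-2] → [-4,-3] (no change)

Fixpoint:
  val[0] = [-2,2]
  val[1] = [-4,-3]
  val[2] = [-3,-2]

4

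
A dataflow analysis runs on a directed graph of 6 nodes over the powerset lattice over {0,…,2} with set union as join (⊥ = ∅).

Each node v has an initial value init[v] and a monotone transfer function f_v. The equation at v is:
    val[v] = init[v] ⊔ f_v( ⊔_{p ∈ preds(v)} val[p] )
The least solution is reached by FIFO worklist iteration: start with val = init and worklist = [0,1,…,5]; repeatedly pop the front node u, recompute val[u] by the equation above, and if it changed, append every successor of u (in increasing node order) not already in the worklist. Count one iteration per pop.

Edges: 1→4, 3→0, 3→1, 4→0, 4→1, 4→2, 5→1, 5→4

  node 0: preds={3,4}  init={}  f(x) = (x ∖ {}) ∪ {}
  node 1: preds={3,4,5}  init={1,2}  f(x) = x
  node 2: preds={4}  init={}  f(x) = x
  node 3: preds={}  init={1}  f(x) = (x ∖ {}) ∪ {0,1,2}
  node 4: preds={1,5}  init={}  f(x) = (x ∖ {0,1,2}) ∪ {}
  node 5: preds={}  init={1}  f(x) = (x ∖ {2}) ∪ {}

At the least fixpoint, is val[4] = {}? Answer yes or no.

yes

Iteration log — 9 steps:
  step 1. node 0  ⊔preds={1}  new={1}  old={}  +wl: 
  step 2. node 1  ⊔preds={1}  new={1,2}  stable
  step 3. node 2  ⊔preds={}  new={}  stable
  step 4. node 3  ⊔preds={}  new={0,1,2}  old={1}  +wl: 0,1
  step 5. node 4  ⊔preds={1,2}  new={}  stable
  step 6. node 5  ⊔preds={}  new={1}  stable
  step 7. node 0  ⊔preds={0,1,2}  new={0,1,2}  old={1}  +wl: 
  step 8. node 1  ⊔preds={0,1,2}  new={0,1,2}  old={1,2}  +wl: 4
  step 9. node 4  ⊔preds={0,1,2}  new={}  stable

Least fixpoint reached:
  node 0: {0,1,2}
  node 1: {0,1,2}
  node 2: {}
  node 3: {0,1,2}
  node 4: {}
  node 5: {1}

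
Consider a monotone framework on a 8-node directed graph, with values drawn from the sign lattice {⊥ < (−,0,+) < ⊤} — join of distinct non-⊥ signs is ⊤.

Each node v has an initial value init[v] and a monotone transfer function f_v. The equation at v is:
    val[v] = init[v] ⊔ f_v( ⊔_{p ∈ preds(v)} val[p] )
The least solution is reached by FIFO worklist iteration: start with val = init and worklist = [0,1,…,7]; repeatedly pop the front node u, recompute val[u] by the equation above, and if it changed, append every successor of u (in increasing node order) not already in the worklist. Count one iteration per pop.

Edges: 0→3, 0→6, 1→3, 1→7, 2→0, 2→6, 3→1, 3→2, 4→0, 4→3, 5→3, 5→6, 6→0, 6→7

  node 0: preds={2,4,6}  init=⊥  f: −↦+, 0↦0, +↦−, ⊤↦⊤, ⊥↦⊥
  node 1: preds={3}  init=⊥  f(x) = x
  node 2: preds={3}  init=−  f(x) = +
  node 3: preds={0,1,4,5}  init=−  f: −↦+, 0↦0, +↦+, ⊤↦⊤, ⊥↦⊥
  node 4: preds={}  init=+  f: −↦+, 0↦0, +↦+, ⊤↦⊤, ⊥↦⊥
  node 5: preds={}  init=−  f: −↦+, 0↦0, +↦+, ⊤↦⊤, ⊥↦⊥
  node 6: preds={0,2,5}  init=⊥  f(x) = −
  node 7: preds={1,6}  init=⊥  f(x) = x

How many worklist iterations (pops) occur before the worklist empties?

Trace (13 dequeues):
  [1] u=0 | in ⊤ | out ⊤ | prev ⊥ | push {}
  [2] u=1 | in − | out − | prev ⊥ | push {}
  [3] u=2 | in − | out ⊤ | prev − | push {0}
  [4] u=3 | in ⊤ | out ⊤ | prev − | push {1,2}
  [5] u=4 | in ⊥ | out + | ==
  [6] u=5 | in ⊥ | out − | ==
  [7] u=6 | in ⊤ | out − | prev ⊥ | push {}
  [8] u=7 | in − | out − | prev ⊥ | push {}
  [9] u=0 | in ⊤ | out ⊤ | ==
  [10] u=1 | in ⊤ | out ⊤ | prev − | push {3,7}
  [11] u=2 | in ⊤ | out ⊤ | ==
  [12] u=3 | in ⊤ | out ⊤ | ==
  [13] u=7 | in ⊤ | out ⊤ | prev − | push {}

Converged values:
  [0] ⊤
  [1] ⊤
  [2] ⊤
  [3] ⊤
  [4] +
  [5] −
  [6] −
  [7] ⊤

13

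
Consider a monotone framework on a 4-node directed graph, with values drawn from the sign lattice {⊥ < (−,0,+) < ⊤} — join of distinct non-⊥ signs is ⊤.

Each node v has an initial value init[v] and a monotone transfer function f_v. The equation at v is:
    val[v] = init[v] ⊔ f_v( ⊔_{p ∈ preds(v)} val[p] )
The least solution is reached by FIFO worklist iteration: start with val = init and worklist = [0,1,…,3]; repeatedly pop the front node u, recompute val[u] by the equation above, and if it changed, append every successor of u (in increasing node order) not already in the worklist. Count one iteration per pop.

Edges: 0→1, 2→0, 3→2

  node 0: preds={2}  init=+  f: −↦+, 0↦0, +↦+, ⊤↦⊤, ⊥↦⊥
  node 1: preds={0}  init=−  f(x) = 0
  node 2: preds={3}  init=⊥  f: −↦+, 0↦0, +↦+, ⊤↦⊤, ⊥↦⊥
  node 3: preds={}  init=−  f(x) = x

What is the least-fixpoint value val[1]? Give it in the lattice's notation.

Iteration log — 5 steps:
  step 1. node 0  ⊔preds=⊥  new=+  stable
  step 2. node 1  ⊔preds=+  new=⊤  old=−  +wl: 
  step 3. node 2  ⊔preds=−  new=+  old=⊥  +wl: 0
  step 4. node 3  ⊔preds=⊥  new=−  stable
  step 5. node 0  ⊔preds=+  new=+  stable

Least fixpoint reached:
  node 0: +
  node 1: ⊤
  node 2: +
  node 3: −

⊤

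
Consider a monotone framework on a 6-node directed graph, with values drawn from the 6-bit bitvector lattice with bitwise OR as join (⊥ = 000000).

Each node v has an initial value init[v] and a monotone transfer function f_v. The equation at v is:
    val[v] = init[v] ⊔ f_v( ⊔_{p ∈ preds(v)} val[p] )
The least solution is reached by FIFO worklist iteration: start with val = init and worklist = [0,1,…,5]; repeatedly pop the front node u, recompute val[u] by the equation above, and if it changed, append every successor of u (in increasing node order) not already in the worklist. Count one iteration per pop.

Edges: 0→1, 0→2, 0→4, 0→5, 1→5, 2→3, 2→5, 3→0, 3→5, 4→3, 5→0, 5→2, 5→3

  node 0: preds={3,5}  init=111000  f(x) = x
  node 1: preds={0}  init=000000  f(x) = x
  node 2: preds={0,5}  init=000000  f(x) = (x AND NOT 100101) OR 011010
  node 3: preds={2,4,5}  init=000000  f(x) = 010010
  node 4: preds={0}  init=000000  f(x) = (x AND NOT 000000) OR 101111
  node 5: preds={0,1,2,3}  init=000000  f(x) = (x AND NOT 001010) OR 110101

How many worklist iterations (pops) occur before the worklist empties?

Worklist (12 pops):
  #1 pop 0: in=000000 → 111000 (no change)
  #2 pop 1: in=111000 → 111000 (was 000000); enqueue []
  #3 pop 2: in=111000 → 011010 (was 000000); enqueue []
  #4 pop 3: in=011010 → 010010 (was 000000); enqueue [0]
  #5 pop 4: in=111000 → 111111 (was 000000); enqueue [3]
  #6 pop 5: in=111010 → 110101 (was 000000); enqueue [2]
  #7 pop 0: in=110111 → 111111 (was 111000); enqueue [1,4,5]
  #8 pop 3: in=111111 → 010010 (no change)
  #9 pop 2: in=111111 → 011010 (no change)
  #10 pop 1: in=111111 → 111111 (was 111000); enqueue []
  #11 pop 4: in=111111 → 111111 (no change)
  #12 pop 5: in=111111 → 110101 (no change)

Fixpoint:
  val[0] = 111111
  val[1] = 111111
  val[2] = 011010
  val[3] = 010010
  val[4] = 111111
  val[5] = 110101

12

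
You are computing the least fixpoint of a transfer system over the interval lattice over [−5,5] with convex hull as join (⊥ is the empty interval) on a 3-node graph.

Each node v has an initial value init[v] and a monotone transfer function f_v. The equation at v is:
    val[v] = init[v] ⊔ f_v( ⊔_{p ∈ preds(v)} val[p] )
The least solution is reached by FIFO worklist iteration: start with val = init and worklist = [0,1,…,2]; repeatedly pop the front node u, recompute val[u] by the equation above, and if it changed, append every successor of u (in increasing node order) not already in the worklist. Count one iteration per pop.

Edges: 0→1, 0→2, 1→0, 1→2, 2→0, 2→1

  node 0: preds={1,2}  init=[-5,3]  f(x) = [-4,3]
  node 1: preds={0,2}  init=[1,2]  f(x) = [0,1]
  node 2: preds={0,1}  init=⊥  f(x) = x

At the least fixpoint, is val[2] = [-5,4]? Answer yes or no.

Worklist (5 pops):
  #1 pop 0: in=[1,2] → [-5,3] (no change)
  #2 pop 1: in=[-5,3] → [0,2] (was [1,2]); enqueue [0]
  #3 pop 2: in=[-5,3] → [-5,3] (was ⊥); enqueue [1]
  #4 pop 0: in=[-5,3] → [-5,3] (no change)
  #5 pop 1: in=[-5,3] → [0,2] (no change)

Fixpoint:
  val[0] = [-5,3]
  val[1] = [0,2]
  val[2] = [-5,3]

no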